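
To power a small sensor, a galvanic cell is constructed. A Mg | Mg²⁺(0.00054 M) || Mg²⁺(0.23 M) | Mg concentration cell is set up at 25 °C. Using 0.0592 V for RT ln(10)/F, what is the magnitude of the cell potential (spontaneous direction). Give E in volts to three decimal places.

+0.078 V

For a concentration cell E°cell = 0. The 0.23 M side is the cathode (reduction is favoured where [Mg²⁺] is higher).
With n = 2, E = −(0.0592/2) log([Mg²⁺]ₐₙ/[Mg²⁺]꜀ₐₜ) = −(0.0592/2) log(0.00054/0.23) = −(0.0592/2)(-2.629) = +0.078 V.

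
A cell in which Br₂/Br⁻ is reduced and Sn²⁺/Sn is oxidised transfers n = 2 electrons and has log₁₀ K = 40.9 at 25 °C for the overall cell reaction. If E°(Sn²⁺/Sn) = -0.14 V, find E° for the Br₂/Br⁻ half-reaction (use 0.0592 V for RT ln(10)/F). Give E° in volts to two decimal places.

+1.07 V

E°cell = (0.0592/n)·log K = (0.0592/2)(40.9) = +1.211 V.
Since Br₂/Br⁻ is the cathode and Sn²⁺/Sn the anode, E°cell = E°(Br₂/Br⁻) − E°(Sn²⁺/Sn).
So E°(Br₂/Br⁻) = E°cell + E°(Sn²⁺/Sn) = +1.211 + (-0.14) = +1.07 V.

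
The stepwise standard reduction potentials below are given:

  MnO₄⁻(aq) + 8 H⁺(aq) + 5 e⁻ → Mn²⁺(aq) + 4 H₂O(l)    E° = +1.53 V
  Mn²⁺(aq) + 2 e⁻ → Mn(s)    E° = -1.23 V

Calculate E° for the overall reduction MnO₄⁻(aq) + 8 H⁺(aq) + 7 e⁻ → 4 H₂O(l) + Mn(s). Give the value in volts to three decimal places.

Standard free energies of sequential steps add: ΔG°₃ = ΔG°₁ + ΔG°₂, so n₃E°₃ = n₁E°₁ + n₂E°₂.
E°₃ = (5×+1.53 + 2×-1.23) / 7 = (+5.190) / 7 = +0.741 V.

+0.741 V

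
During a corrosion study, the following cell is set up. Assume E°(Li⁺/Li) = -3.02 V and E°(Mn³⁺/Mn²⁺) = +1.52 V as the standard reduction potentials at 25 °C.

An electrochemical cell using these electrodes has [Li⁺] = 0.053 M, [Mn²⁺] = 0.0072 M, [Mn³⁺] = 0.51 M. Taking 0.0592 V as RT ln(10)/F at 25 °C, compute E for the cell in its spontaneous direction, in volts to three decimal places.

+4.725 V

Mn³⁺/Mn²⁺ is the cathode (higher E°), Li⁺/Li the anode: E°cell = +1.52 − (-3.02) = +4.54 V, n = 1.
Overall: Mn³⁺(aq) + Li(s) → Mn²⁺(aq) + Li⁺(aq)
Q = [Mn²⁺]·[Li⁺] / ([Mn³⁺]); log Q = -3.126.
E = E° − (0.0592/n) log Q = +4.54 − (0.0592/1)(-3.126) = +4.725 V.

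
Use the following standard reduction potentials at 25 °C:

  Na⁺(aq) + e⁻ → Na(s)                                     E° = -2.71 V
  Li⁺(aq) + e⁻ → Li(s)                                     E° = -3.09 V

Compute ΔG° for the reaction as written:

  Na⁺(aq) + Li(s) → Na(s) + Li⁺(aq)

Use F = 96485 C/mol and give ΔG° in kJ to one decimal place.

As written, Na⁺/Na is reduced (cathode) and Li⁺/Li is oxidised (anode), so E°cell = (-2.71) − (-3.09) = +0.38 V.
Balancing electrons gives n = 1.
ΔG° = −nFE° = −(1)(96485)(+0.38) = -36,664 J = -36.7 kJ.

-36.7 kJ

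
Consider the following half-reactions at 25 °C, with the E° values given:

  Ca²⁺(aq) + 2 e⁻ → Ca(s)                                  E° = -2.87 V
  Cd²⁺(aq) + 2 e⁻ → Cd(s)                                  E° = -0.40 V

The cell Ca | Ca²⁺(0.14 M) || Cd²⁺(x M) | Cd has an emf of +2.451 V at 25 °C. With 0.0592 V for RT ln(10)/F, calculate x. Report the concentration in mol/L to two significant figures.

Cd²⁺/Cd is the cathode, Ca²⁺/Ca the anode: E°cell = +2.47 V, n = 2.
Overall reaction: Cd²⁺(aq) + Ca(s) → Cd(s) + Ca²⁺(aq); Q = [Ca²⁺]^1/[Cd²⁺]^1.
From E = E° − (0.0592/n) log Q: log Q = (E° − E)·n/0.0592 = (+2.47 − (+2.451))·2/0.0592 = 0.6419.
So 1·log[Cd²⁺] = 1·log(0.14) − log Q = -0.8539 − (0.6419) = -1.4958; [Cd²⁺] = 10^(-1.4958) ≈ 0.032 M.

0.032 M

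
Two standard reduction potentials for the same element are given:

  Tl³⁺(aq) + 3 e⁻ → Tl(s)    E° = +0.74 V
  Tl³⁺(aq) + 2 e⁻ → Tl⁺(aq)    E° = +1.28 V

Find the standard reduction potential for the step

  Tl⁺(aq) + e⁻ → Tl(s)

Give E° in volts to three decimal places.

-0.340 V

Sequential free energies add, so n₃E°₃ = n₁E°₁ + n₂E°₂.
With n₃ = 3, and the known step contributing 2×(+1.28) V, the unknown satisfies 1·E° = 3×(+0.74) − 2×(+1.28) = -0.340.
E° = -0.340 / 1 = -0.340 V.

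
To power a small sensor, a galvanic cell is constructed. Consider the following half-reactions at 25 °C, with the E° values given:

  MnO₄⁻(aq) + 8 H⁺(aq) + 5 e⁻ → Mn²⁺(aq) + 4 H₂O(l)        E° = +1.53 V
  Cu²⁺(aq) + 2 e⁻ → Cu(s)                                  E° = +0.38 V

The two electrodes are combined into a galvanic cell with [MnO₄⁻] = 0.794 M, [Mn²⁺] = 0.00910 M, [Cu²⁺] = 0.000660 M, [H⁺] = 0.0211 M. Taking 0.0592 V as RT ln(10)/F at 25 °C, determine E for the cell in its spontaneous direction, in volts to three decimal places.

MnO₄⁻/Mn²⁺ is the cathode (higher E°), Cu²⁺/Cu the anode: E°cell = +1.53 − (+0.38) = +1.15 V, n = 10.
Overall: 2 MnO₄⁻(aq) + 16 H⁺(aq) + 5 Cu(s) → 2 Mn²⁺(aq) + 8 H₂O(l) + 5 Cu²⁺(aq)
Q = [Mn²⁺]^2·[Cu²⁺]^5 / ([MnO₄⁻]^2·[H⁺]^16); log Q = 7.028.
E = E° − (0.0592/n) log Q = +1.15 − (0.0592/10)(7.028) = +1.108 V.

+1.108 V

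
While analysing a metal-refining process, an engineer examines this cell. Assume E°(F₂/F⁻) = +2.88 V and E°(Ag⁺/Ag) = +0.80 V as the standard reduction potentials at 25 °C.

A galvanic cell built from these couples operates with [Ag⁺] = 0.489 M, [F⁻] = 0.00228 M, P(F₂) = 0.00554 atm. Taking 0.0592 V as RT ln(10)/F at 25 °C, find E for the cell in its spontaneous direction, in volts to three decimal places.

F₂/F⁻ is the cathode (higher E°), Ag⁺/Ag the anode: E°cell = +2.88 − (+0.80) = +2.08 V, n = 2.
Overall: F₂(g) + 2 Ag(s) → 2 F⁻(aq) + 2 Ag⁺(aq)
Q = [F⁻]^2·[Ag⁺]^2 / (P(F₂)); log Q = -3.649.
E = E° − (0.0592/n) log Q = +2.08 − (0.0592/2)(-3.649) = +2.188 V.

+2.188 V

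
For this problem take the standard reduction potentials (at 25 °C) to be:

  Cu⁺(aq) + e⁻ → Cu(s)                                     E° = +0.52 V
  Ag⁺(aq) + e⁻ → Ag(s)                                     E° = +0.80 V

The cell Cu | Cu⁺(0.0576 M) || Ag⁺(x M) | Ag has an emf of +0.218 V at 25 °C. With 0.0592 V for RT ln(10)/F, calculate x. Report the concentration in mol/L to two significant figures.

0.0052 M

Ag⁺/Ag is the cathode, Cu⁺/Cu the anode: E°cell = +0.28 V, n = 1.
Overall reaction: Ag⁺(aq) + Cu(s) → Ag(s) + Cu⁺(aq); Q = [Cu⁺]^1/[Ag⁺]^1.
From E = E° − (0.0592/n) log Q: log Q = (E° − E)·n/0.0592 = (+0.28 − (+0.218))·1/0.0592 = 1.0473.
So 1·log[Ag⁺] = 1·log(0.0576) − log Q = -1.2396 − (1.0473) = -2.2869; [Ag⁺] = 10^(-2.2869) ≈ 0.0052 M.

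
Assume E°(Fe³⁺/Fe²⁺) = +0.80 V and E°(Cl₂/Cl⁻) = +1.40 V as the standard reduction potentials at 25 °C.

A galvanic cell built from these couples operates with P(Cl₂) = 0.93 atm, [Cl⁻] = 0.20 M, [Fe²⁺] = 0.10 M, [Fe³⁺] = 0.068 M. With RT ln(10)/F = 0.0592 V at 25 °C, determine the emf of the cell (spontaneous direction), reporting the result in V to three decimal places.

+0.650 V

Cl₂/Cl⁻ is the cathode (higher E°), Fe³⁺/Fe²⁺ the anode: E°cell = +1.40 − (+0.80) = +0.60 V, n = 2.
Overall: Cl₂(g) + 2 Fe²⁺(aq) → 2 Cl⁻(aq) + 2 Fe³⁺(aq)
Q = [Cl⁻]^2·[Fe³⁺]^2 / (P(Cl₂)·[Fe²⁺]^2); log Q = -1.701.
E = E° − (0.0592/n) log Q = +0.60 − (0.0592/2)(-1.701) = +0.650 V.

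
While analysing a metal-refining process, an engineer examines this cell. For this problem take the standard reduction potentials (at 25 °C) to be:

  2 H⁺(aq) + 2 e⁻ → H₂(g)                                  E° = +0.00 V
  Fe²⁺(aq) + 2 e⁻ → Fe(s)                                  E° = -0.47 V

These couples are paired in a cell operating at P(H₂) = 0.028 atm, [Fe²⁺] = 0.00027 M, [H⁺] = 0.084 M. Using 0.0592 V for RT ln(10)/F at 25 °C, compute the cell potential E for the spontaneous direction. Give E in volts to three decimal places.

+0.558 V

H⁺/H₂ is the cathode (higher E°), Fe²⁺/Fe the anode: E°cell = +0.00 − (-0.47) = +0.47 V, n = 2.
Overall: 2 H⁺(aq) + Fe(s) → H₂(g) + Fe²⁺(aq)
Q = P(H₂)·[Fe²⁺] / ([H⁺]^2); log Q = -2.970.
E = E° − (0.0592/n) log Q = +0.47 − (0.0592/2)(-2.970) = +0.558 V.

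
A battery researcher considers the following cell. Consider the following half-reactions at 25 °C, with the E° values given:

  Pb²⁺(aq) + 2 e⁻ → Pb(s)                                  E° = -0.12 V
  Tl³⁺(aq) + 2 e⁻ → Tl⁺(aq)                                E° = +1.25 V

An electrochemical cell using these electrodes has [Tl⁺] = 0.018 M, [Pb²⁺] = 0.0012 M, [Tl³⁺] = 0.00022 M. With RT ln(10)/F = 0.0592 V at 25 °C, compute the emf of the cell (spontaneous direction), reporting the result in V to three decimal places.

Tl³⁺/Tl⁺ is the cathode (higher E°), Pb²⁺/Pb the anode: E°cell = +1.25 − (-0.12) = +1.37 V, n = 2.
Overall: Tl³⁺(aq) + Pb(s) → Tl⁺(aq) + Pb²⁺(aq)
Q = [Tl⁺]·[Pb²⁺] / ([Tl³⁺]); log Q = -1.008.
E = E° − (0.0592/n) log Q = +1.37 − (0.0592/2)(-1.008) = +1.400 V.

+1.400 V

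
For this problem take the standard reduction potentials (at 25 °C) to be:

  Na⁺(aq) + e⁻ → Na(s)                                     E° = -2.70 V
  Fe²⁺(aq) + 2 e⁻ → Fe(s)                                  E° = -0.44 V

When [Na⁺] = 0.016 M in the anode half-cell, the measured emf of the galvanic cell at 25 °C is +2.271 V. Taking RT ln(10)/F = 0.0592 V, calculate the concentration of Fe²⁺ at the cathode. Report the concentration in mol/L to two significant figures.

0.00060 M

Fe²⁺/Fe is the cathode, Na⁺/Na the anode: E°cell = +2.26 V, n = 2.
Overall reaction: Fe²⁺(aq) + 2 Na(s) → Fe(s) + 2 Na⁺(aq); Q = [Na⁺]^2/[Fe²⁺]^1.
From E = E° − (0.0592/n) log Q: log Q = (E° − E)·n/0.0592 = (+2.26 − (+2.271))·2/0.0592 = -0.3716.
So 1·log[Fe²⁺] = 2·log(0.016) − log Q = -3.5918 − (-0.3716) = -3.2202; [Fe²⁺] = 10^(-3.2202) ≈ 0.00060 M.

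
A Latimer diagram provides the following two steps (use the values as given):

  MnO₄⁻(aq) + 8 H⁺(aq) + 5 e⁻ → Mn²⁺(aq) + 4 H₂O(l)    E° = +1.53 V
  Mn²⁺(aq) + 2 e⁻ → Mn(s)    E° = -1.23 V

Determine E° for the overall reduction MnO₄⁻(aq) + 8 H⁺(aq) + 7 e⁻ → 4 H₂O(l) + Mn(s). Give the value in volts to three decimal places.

Since ΔG° = −nFE° is additive over sequential reductions, n₃E°₃ = n₁E°₁ + n₂E°₂.
E°₃ = (5×+1.53 + 2×-1.23) / 7 = (+5.190) / 7 = +0.741 V.

+0.741 V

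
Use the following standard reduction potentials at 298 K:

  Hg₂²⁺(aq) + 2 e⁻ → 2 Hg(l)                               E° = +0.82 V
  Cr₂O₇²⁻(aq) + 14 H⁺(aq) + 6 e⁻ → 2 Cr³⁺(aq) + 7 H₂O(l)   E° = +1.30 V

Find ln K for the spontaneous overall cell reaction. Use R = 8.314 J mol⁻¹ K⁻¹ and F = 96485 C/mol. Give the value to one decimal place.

Cathode: Cr₂O₇²⁻/Cr³⁺; anode: Hg₂²⁺/Hg. E°cell = (+1.30) − (+0.82) = +0.48 V, with n = 6.
ΔG° = −nFE° = −RT ln K, so ln K = nFE°/(RT) = (6)(96485)(+0.48) / ((8.314)(298)) = 112.157.

112.2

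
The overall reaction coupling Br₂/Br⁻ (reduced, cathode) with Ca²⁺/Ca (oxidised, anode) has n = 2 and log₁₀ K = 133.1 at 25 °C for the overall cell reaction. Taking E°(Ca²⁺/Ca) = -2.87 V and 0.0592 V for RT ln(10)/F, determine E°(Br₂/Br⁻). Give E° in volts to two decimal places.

+1.07 V

E°cell = (0.0592/n)·log K = (0.0592/2)(133.1) = +3.940 V.
Since Br₂/Br⁻ is the cathode and Ca²⁺/Ca the anode, E°cell = E°(Br₂/Br⁻) − E°(Ca²⁺/Ca).
So E°(Br₂/Br⁻) = E°cell + E°(Ca²⁺/Ca) = +3.940 + (-2.87) = +1.07 V.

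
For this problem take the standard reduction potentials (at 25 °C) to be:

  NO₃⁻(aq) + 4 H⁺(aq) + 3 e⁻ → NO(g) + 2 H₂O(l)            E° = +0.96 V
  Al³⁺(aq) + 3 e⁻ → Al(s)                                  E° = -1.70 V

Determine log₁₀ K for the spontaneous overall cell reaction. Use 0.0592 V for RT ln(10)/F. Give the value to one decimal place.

Cathode: NO₃⁻/NO; anode: Al³⁺/Al. E°cell = +2.66 V, n = 3.
log K = nE°cell / 0.0592 = (3)(+2.66) / 0.0592 = 134.8.

134.8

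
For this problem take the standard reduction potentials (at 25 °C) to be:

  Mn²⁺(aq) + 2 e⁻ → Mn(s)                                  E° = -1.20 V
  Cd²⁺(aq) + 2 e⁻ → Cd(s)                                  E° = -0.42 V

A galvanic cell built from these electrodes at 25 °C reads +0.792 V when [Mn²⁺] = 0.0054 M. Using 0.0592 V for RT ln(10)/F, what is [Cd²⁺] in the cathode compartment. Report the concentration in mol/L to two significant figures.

Cd²⁺/Cd is the cathode, Mn²⁺/Mn the anode: E°cell = +0.78 V, n = 2.
Overall reaction: Cd²⁺(aq) + Mn(s) → Cd(s) + Mn²⁺(aq); Q = [Mn²⁺]^1/[Cd²⁺]^1.
From E = E° − (0.0592/n) log Q: log Q = (E° − E)·n/0.0592 = (+0.78 − (+0.792))·2/0.0592 = -0.4054.
So 1·log[Cd²⁺] = 1·log(0.0054) − log Q = -2.2676 − (-0.4054) = -1.8622; [Cd²⁺] = 10^(-1.8622) ≈ 0.014 M.

0.014 M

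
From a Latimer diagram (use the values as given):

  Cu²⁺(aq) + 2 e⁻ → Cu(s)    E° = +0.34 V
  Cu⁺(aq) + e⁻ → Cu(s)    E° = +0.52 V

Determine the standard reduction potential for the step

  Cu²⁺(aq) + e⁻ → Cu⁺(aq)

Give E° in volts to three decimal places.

+0.160 V

Sequential free energies add, so n₃E°₃ = n₁E°₁ + n₂E°₂.
With n₃ = 2, and the known step contributing 1×(+0.52) V, the unknown satisfies 1·E° = 2×(+0.34) − 1×(+0.52) = +0.160.
E° = +0.160 / 1 = +0.160 V.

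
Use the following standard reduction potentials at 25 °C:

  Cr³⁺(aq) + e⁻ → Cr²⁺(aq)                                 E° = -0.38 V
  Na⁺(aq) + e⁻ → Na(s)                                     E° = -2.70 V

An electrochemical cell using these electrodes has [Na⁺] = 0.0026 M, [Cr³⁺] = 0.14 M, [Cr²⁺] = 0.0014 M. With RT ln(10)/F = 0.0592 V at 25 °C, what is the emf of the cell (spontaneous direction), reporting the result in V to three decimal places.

+2.591 V

Cr³⁺/Cr²⁺ is the cathode (higher E°), Na⁺/Na the anode: E°cell = -0.38 − (-2.70) = +2.32 V, n = 1.
Overall: Cr³⁺(aq) + Na(s) → Cr²⁺(aq) + Na⁺(aq)
Q = [Cr²⁺]·[Na⁺] / ([Cr³⁺]); log Q = -4.585.
E = E° − (0.0592/n) log Q = +2.32 − (0.0592/1)(-4.585) = +2.591 V.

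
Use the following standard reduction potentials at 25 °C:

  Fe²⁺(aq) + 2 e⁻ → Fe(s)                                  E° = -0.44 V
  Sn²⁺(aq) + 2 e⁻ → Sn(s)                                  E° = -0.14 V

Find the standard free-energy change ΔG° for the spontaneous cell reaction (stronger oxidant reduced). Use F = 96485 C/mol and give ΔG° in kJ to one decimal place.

-57.9 kJ

Sn²⁺/Sn (E° = -0.14 V) is the cathode; Fe²⁺/Fe (E° = -0.44 V) is the anode, so E°cell = +0.30 V.
Balancing electrons gives n = 2 (lcm of 2 and 2).
ΔG° = −nFE° = −(2)(96485)(+0.30) = -57,891 J = -57.9 kJ.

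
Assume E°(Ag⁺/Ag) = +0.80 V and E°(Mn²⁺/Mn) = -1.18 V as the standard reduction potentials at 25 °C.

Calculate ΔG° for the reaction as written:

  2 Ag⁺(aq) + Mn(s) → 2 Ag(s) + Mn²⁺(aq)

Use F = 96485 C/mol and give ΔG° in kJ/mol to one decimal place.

As written, Ag⁺/Ag is reduced (cathode) and Mn²⁺/Mn is oxidised (anode), so E°cell = (+0.80) − (-1.18) = +1.98 V.
Balancing electrons gives n = 2.
ΔG° = −nFE° = −(2)(96485)(+1.98) = -382,081 J = -382.1 kJ/mol.

-382.1 kJ/mol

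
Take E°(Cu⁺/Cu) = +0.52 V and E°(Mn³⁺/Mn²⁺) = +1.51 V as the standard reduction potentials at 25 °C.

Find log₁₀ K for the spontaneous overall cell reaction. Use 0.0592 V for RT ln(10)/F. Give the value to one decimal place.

16.7

Cathode: Mn³⁺/Mn²⁺; anode: Cu⁺/Cu. E°cell = +0.99 V, n = 1.
log K = nE°cell / 0.0592 = (1)(+0.99) / 0.0592 = 16.7.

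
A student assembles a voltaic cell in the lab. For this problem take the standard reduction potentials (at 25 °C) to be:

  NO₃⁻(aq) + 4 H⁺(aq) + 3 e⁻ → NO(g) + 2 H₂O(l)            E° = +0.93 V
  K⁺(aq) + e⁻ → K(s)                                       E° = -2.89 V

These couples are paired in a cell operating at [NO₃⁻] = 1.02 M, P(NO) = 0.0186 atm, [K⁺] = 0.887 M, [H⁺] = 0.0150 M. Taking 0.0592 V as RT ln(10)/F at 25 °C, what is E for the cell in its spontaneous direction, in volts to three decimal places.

NO₃⁻/NO is the cathode (higher E°), K⁺/K the anode: E°cell = +0.93 − (-2.89) = +3.82 V, n = 3.
Overall: NO₃⁻(aq) + 4 H⁺(aq) + 3 K(s) → NO(g) + 2 H₂O(l) + 3 K⁺(aq)
Q = P(NO)·[K⁺]^3 / ([NO₃⁻]·[H⁺]^4); log Q = 5.400.
E = E° − (0.0592/n) log Q = +3.82 − (0.0592/3)(5.400) = +3.713 V.

+3.713 V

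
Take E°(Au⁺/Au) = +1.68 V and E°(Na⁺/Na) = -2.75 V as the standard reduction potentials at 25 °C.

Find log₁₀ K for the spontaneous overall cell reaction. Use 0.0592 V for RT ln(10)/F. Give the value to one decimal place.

Cathode: Au⁺/Au; anode: Na⁺/Na. E°cell = +4.43 V, n = 1.
log K = nE°cell / 0.0592 = (1)(+4.43) / 0.0592 = 74.8.

74.8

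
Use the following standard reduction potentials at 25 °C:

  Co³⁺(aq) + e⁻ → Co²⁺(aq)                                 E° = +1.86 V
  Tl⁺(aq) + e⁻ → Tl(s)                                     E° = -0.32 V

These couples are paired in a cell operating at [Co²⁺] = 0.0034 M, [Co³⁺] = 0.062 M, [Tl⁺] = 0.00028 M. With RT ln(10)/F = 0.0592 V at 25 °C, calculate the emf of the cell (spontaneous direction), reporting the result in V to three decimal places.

+2.465 V

Co³⁺/Co²⁺ is the cathode (higher E°), Tl⁺/Tl the anode: E°cell = +1.86 − (-0.32) = +2.18 V, n = 1.
Overall: Co³⁺(aq) + Tl(s) → Co²⁺(aq) + Tl⁺(aq)
Q = [Co²⁺]·[Tl⁺] / ([Co³⁺]); log Q = -4.814.
E = E° − (0.0592/n) log Q = +2.18 − (0.0592/1)(-4.814) = +2.465 V.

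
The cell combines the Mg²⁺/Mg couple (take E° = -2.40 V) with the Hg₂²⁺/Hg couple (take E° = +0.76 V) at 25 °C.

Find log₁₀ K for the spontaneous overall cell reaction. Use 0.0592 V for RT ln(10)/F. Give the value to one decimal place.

Cathode: Hg₂²⁺/Hg; anode: Mg²⁺/Mg. E°cell = +3.16 V, n = 2.
log K = nE°cell / 0.0592 = (2)(+3.16) / 0.0592 = 106.8.

106.8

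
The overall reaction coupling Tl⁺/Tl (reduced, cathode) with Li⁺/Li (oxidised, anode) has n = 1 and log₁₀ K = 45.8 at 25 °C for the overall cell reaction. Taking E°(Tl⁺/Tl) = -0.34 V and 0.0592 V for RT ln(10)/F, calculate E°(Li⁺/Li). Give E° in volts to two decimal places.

-3.05 V

E°cell = (0.0592/n)·log K = (0.0592/1)(45.8) = +2.711 V.
Since Tl⁺/Tl is the cathode and Li⁺/Li the anode, E°cell = E°(Tl⁺/Tl) − E°(Li⁺/Li).
So E°(Li⁺/Li) = E°(Tl⁺/Tl) − E°cell = (-0.34) − (+2.711) = -3.05 V.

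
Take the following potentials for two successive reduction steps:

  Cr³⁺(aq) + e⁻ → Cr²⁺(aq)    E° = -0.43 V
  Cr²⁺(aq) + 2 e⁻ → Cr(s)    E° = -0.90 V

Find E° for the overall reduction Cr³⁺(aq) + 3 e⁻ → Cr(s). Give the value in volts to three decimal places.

-0.743 V

Standard free energies of sequential steps add: ΔG°₃ = ΔG°₁ + ΔG°₂, so n₃E°₃ = n₁E°₁ + n₂E°₂.
E°₃ = (1×-0.43 + 2×-0.90) / 3 = (-2.230) / 3 = -0.743 V.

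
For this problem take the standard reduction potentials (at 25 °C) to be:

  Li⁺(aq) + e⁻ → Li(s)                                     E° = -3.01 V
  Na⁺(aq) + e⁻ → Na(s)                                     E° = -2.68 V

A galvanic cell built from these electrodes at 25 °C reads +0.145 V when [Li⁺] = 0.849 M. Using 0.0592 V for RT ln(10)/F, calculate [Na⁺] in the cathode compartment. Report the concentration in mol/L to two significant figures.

Na⁺/Na is the cathode, Li⁺/Li the anode: E°cell = +0.33 V, n = 1.
Overall reaction: Na⁺(aq) + Li(s) → Na(s) + Li⁺(aq); Q = [Li⁺]^1/[Na⁺]^1.
From E = E° − (0.0592/n) log Q: log Q = (E° − E)·n/0.0592 = (+0.33 − (+0.145))·1/0.0592 = 3.1250.
So 1·log[Na⁺] = 1·log(0.849) − log Q = -0.0711 − (3.1250) = -3.1961; [Na⁺] = 10^(-3.1961) ≈ 0.00064 M.

0.00064 M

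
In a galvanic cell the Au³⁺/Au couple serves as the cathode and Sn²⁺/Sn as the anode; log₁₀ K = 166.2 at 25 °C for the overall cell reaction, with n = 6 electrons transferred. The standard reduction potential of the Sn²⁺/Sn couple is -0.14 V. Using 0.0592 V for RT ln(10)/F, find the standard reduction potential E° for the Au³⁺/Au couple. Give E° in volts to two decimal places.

E°cell = (0.0592/n)·log K = (0.0592/6)(166.2) = +1.640 V.
Since Au³⁺/Au is the cathode and Sn²⁺/Sn the anode, E°cell = E°(Au³⁺/Au) − E°(Sn²⁺/Sn).
So E°(Au³⁺/Au) = E°cell + E°(Sn²⁺/Sn) = +1.640 + (-0.14) = +1.50 V.

+1.50 V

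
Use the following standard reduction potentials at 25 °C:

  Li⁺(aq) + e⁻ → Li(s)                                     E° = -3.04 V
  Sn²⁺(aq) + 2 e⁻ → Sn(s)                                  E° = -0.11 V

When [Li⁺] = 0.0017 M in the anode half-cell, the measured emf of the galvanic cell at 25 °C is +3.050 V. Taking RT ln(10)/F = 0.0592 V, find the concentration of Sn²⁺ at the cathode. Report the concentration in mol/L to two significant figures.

Sn²⁺/Sn is the cathode, Li⁺/Li the anode: E°cell = +2.93 V, n = 2.
Overall reaction: Sn²⁺(aq) + 2 Li(s) → Sn(s) + 2 Li⁺(aq); Q = [Li⁺]^2/[Sn²⁺]^1.
From E = E° − (0.0592/n) log Q: log Q = (E° − E)·n/0.0592 = (+2.93 − (+3.050))·2/0.0592 = -4.0541.
So 1·log[Sn²⁺] = 2·log(0.0017) − log Q = -5.5391 − (-4.0541) = -1.4850; [Sn²⁺] = 10^(-1.4850) ≈ 0.033 M.

0.033 M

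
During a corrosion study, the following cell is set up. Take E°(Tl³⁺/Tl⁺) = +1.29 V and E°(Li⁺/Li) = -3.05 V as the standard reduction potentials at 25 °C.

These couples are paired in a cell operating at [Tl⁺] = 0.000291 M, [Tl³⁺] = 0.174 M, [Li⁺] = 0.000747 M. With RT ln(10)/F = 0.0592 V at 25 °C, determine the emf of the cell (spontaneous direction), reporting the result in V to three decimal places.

+4.607 V

Tl³⁺/Tl⁺ is the cathode (higher E°), Li⁺/Li the anode: E°cell = +1.29 − (-3.05) = +4.34 V, n = 2.
Overall: Tl³⁺(aq) + 2 Li(s) → Tl⁺(aq) + 2 Li⁺(aq)
Q = [Tl⁺]·[Li⁺]^2 / ([Tl³⁺]); log Q = -9.030.
E = E° − (0.0592/n) log Q = +4.34 − (0.0592/2)(-9.030) = +4.607 V.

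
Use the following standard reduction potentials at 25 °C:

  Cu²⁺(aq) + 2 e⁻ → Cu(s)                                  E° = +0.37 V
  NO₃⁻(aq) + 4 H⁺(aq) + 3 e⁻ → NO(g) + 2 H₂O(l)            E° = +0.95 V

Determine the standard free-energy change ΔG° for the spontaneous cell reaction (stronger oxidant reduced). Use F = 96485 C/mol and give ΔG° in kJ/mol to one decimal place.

NO₃⁻/NO (E° = +0.95 V) is the cathode; Cu²⁺/Cu (E° = +0.37 V) is the anode, so E°cell = +0.58 V.
Balancing electrons gives n = 6 (lcm of 3 and 2).
ΔG° = −nFE° = −(6)(96485)(+0.58) = -335,768 J = -335.8 kJ/mol.

-335.8 kJ/mol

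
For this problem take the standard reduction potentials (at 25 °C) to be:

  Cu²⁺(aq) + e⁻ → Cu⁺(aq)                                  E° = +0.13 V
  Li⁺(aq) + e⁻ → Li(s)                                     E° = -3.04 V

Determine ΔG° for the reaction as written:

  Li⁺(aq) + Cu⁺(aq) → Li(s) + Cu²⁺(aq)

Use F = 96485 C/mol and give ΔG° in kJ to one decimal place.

+305.9 kJ

As written, Li⁺/Li is reduced (cathode) and Cu²⁺/Cu⁺ is oxidised (anode), so E°cell = (-3.04) − (+0.13) = -3.17 V.
Balancing electrons gives n = 1.
ΔG° = −nFE° = −(1)(96485)(-3.17) = 305,857 J = +305.9 kJ.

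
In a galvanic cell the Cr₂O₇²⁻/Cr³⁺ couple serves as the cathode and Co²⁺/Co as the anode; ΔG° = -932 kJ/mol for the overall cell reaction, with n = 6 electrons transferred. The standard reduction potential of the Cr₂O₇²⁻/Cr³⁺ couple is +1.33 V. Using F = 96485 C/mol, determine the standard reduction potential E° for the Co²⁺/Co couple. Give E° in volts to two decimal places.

E°cell = −ΔG°/(nF) = −(-932×10³)/((6)(96485)) = +1.610 V.
Since Cr₂O₇²⁻/Cr³⁺ is the cathode and Co²⁺/Co the anode, E°cell = E°(Cr₂O₇²⁻/Cr³⁺) − E°(Co²⁺/Co).
So E°(Co²⁺/Co) = E°(Cr₂O₇²⁻/Cr³⁺) − E°cell = (+1.33) − (+1.610) = -0.28 V.

-0.28 V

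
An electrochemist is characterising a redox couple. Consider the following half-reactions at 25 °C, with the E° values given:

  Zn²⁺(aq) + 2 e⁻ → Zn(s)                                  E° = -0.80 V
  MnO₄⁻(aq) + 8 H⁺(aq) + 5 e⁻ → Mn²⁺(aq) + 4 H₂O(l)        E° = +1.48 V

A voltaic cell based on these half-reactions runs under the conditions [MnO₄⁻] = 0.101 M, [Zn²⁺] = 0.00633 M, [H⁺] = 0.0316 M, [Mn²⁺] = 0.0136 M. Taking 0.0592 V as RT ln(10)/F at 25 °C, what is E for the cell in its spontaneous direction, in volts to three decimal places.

MnO₄⁻/Mn²⁺ is the cathode (higher E°), Zn²⁺/Zn the anode: E°cell = +1.48 − (-0.80) = +2.28 V, n = 10.
Overall: 2 MnO₄⁻(aq) + 16 H⁺(aq) + 5 Zn(s) → 2 Mn²⁺(aq) + 8 H₂O(l) + 5 Zn²⁺(aq)
Q = [Mn²⁺]^2·[Zn²⁺]^5 / ([MnO₄⁻]^2·[H⁺]^16); log Q = 11.270.
E = E° − (0.0592/n) log Q = +2.28 − (0.0592/10)(11.270) = +2.213 V.

+2.213 V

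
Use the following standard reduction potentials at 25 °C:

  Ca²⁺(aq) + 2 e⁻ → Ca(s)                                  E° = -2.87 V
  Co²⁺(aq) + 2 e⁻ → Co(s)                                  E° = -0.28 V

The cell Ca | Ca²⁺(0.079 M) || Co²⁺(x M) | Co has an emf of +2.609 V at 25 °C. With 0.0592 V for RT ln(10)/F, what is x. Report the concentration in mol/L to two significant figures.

Co²⁺/Co is the cathode, Ca²⁺/Ca the anode: E°cell = +2.59 V, n = 2.
Overall reaction: Co²⁺(aq) + Ca(s) → Co(s) + Ca²⁺(aq); Q = [Ca²⁺]^1/[Co²⁺]^1.
From E = E° − (0.0592/n) log Q: log Q = (E° − E)·n/0.0592 = (+2.59 − (+2.609))·2/0.0592 = -0.6419.
So 1·log[Co²⁺] = 1·log(0.079) − log Q = -1.1024 − (-0.6419) = -0.4605; [Co²⁺] = 10^(-0.4605) ≈ 0.35 M.

0.35 M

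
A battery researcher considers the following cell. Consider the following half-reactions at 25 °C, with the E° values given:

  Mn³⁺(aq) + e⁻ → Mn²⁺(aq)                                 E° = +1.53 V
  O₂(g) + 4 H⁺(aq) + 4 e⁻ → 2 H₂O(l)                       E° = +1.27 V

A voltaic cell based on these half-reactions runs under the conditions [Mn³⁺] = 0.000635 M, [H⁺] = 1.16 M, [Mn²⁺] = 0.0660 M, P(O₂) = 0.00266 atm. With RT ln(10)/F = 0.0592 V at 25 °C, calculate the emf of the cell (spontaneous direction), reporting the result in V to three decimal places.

+0.175 V

Mn³⁺/Mn²⁺ is the cathode (higher E°), O₂/H₂O the anode: E°cell = +1.53 − (+1.27) = +0.26 V, n = 4.
Overall: 4 Mn³⁺(aq) + 2 H₂O(l) → 4 Mn²⁺(aq) + O₂(g) + 4 H⁺(aq)
Q = [Mn²⁺]^4·P(O₂)·[H⁺]^4 / ([Mn³⁺]^4); log Q = 5.750.
E = E° − (0.0592/n) log Q = +0.26 − (0.0592/4)(5.750) = +0.175 V.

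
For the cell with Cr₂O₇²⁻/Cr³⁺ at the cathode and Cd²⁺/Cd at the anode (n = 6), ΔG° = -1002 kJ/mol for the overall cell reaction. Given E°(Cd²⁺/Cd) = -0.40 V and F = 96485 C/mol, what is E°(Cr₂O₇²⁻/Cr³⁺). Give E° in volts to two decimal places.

+1.33 V

E°cell = −ΔG°/(nF) = −(-1002×10³)/((6)(96485)) = +1.731 V.
Since Cr₂O₇²⁻/Cr³⁺ is the cathode and Cd²⁺/Cd the anode, E°cell = E°(Cr₂O₇²⁻/Cr³⁺) − E°(Cd²⁺/Cd).
So E°(Cr₂O₇²⁻/Cr³⁺) = E°cell + E°(Cd²⁺/Cd) = +1.731 + (-0.40) = +1.33 V.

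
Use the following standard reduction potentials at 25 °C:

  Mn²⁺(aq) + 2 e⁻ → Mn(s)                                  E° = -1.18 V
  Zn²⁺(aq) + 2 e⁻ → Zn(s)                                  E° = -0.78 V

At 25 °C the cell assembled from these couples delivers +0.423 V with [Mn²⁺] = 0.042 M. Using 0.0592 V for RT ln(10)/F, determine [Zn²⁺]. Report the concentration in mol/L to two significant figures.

Zn²⁺/Zn is the cathode, Mn²⁺/Mn the anode: E°cell = +0.40 V, n = 2.
Overall reaction: Zn²⁺(aq) + Mn(s) → Zn(s) + Mn²⁺(aq); Q = [Mn²⁺]^1/[Zn²⁺]^1.
From E = E° − (0.0592/n) log Q: log Q = (E° − E)·n/0.0592 = (+0.40 − (+0.423))·2/0.0592 = -0.7770.
So 1·log[Zn²⁺] = 1·log(0.042) − log Q = -1.3768 − (-0.7770) = -0.5998; [Zn²⁺] = 10^(-0.5998) ≈ 0.25 M.

0.25 M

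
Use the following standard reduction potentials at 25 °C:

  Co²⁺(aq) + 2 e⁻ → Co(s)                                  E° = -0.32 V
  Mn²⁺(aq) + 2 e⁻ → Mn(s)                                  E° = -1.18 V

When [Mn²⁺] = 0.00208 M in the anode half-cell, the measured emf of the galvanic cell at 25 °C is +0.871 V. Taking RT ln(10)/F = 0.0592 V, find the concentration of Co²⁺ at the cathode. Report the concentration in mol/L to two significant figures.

0.0049 M

Co²⁺/Co is the cathode, Mn²⁺/Mn the anode: E°cell = +0.86 V, n = 2.
Overall reaction: Co²⁺(aq) + Mn(s) → Co(s) + Mn²⁺(aq); Q = [Mn²⁺]^1/[Co²⁺]^1.
From E = E° − (0.0592/n) log Q: log Q = (E° − E)·n/0.0592 = (+0.86 − (+0.871))·2/0.0592 = -0.3716.
So 1·log[Co²⁺] = 1·log(0.00208) − log Q = -2.6819 − (-0.3716) = -2.3103; [Co²⁺] = 10^(-2.3103) ≈ 0.0049 M.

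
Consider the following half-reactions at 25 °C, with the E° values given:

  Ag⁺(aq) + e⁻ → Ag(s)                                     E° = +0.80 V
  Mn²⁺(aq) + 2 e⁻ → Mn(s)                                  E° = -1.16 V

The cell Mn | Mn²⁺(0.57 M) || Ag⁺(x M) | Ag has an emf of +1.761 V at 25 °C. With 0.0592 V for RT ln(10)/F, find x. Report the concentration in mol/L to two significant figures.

0.00033 M

Ag⁺/Ag is the cathode, Mn²⁺/Mn the anode: E°cell = +1.96 V, n = 2.
Overall reaction: 2 Ag⁺(aq) + Mn(s) → 2 Ag(s) + Mn²⁺(aq); Q = [Mn²⁺]^1/[Ag⁺]^2.
From E = E° − (0.0592/n) log Q: log Q = (E° − E)·n/0.0592 = (+1.96 − (+1.761))·2/0.0592 = 6.7230.
So 2·log[Ag⁺] = 1·log(0.57) − log Q = -0.2441 − (6.7230) = -6.9671; log[Ag⁺] = -6.9671 / 2 = -3.4836; [Ag⁺] = 10^(-3.4836) ≈ 0.00033 M.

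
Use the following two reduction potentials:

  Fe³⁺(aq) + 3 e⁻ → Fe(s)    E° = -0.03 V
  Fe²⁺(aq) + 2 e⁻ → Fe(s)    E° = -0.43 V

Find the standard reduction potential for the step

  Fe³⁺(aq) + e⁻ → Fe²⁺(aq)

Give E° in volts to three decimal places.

+0.770 V

Sequential free energies add, so n₃E°₃ = n₁E°₁ + n₂E°₂.
With n₃ = 3, and the known step contributing 2×(-0.43) V, the unknown satisfies 1·E° = 3×(-0.03) − 2×(-0.43) = +0.770.
E° = +0.770 / 1 = +0.770 V.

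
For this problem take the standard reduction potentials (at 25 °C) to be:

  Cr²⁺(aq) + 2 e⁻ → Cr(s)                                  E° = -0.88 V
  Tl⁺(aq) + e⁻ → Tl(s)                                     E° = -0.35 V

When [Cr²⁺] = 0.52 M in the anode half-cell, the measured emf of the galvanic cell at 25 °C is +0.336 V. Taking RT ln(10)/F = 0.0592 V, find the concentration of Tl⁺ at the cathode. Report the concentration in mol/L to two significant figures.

Tl⁺/Tl is the cathode, Cr²⁺/Cr the anode: E°cell = +0.53 V, n = 2.
Overall reaction: 2 Tl⁺(aq) + Cr(s) → 2 Tl(s) + Cr²⁺(aq); Q = [Cr²⁺]^1/[Tl⁺]^2.
From E = E° − (0.0592/n) log Q: log Q = (E° − E)·n/0.0592 = (+0.53 − (+0.336))·2/0.0592 = 6.5541.
So 2·log[Tl⁺] = 1·log(0.52) − log Q = -0.2840 − (6.5541) = -6.8381; log[Tl⁺] = -6.8381 / 2 = -3.4190; [Tl⁺] = 10^(-3.4190) ≈ 0.00038 M.

0.00038 M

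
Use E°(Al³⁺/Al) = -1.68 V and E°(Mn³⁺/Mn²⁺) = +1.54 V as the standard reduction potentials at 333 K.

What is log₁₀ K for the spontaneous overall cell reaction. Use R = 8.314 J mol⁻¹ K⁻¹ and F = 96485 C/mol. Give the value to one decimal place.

Cathode: Mn³⁺/Mn²⁺; anode: Al³⁺/Al. E°cell = (+1.54) − (-1.68) = +3.22 V, with n = 3.
ΔG° = −nFE° = −RT ln K, so ln K = nFE°/(RT) = (3)(96485)(+3.22) / ((8.314)(333)) = 336.653.
log₁₀ K = 336.653 / ln 10 = 146.2.

146.2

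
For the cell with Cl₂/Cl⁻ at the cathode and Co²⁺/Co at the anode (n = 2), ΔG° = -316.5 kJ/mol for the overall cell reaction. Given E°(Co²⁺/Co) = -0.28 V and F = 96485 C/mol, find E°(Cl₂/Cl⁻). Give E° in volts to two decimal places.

+1.36 V

E°cell = −ΔG°/(nF) = −(-316.5×10³)/((2)(96485)) = +1.640 V.
Since Cl₂/Cl⁻ is the cathode and Co²⁺/Co the anode, E°cell = E°(Cl₂/Cl⁻) − E°(Co²⁺/Co).
So E°(Cl₂/Cl⁻) = E°cell + E°(Co²⁺/Co) = +1.640 + (-0.28) = +1.36 V.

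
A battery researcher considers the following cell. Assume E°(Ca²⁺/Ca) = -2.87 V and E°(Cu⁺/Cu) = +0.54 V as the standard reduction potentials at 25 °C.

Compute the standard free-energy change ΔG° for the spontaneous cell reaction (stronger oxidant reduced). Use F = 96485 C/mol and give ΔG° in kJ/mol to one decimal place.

-658.0 kJ/mol

Cu⁺/Cu (E° = +0.54 V) is the cathode; Ca²⁺/Ca (E° = -2.87 V) is the anode, so E°cell = +3.41 V.
Balancing electrons gives n = 2 (lcm of 1 and 2).
ΔG° = −nFE° = −(2)(96485)(+3.41) = -658,028 J = -658.0 kJ/mol.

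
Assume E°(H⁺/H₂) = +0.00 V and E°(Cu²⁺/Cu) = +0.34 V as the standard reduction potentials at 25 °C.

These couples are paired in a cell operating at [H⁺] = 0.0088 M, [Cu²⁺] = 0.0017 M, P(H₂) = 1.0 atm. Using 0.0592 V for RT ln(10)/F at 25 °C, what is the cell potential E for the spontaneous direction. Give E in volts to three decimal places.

+0.380 V

Cu²⁺/Cu is the cathode (higher E°), H⁺/H₂ the anode: E°cell = +0.34 − (+0.00) = +0.34 V, n = 2.
Overall: Cu²⁺(aq) + H₂(g) → Cu(s) + 2 H⁺(aq)
Q = [H⁺]^2 / ([Cu²⁺]·P(H₂)); log Q = -1.341.
E = E° − (0.0592/n) log Q = +0.34 − (0.0592/2)(-1.341) = +0.380 V.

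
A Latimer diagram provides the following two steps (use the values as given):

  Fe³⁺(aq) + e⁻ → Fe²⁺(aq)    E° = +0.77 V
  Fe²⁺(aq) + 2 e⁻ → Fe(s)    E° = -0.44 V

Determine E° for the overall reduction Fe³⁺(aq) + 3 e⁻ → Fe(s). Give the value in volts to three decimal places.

-0.037 V

Adding the free-energy changes (−nFE°) of the two steps gives −n₃FE°₃ = −n₁FE°₁ − n₂FE°₂.
E°₃ = (1×+0.77 + 2×-0.44) / 3 = (-0.110) / 3 = -0.037 V.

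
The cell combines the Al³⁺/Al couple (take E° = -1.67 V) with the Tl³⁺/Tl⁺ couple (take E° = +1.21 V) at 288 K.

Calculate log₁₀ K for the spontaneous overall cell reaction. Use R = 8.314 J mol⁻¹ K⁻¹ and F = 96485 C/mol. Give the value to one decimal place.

302.4

Cathode: Tl³⁺/Tl⁺; anode: Al³⁺/Al. E°cell = (+1.21) − (-1.67) = +2.88 V, with n = 6.
ΔG° = −nFE° = −RT ln K, so ln K = nFE°/(RT) = (6)(96485)(+2.88) / ((8.314)(288)) = 696.307.
log₁₀ K = 696.307 / ln 10 = 302.4.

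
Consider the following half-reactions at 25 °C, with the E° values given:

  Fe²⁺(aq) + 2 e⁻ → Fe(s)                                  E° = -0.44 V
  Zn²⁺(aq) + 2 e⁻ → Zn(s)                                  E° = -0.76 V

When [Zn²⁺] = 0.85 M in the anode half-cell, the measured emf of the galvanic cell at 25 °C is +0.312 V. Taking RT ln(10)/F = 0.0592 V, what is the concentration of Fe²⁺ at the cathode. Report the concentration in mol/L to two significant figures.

0.46 M

Fe²⁺/Fe is the cathode, Zn²⁺/Zn the anode: E°cell = +0.32 V, n = 2.
Overall reaction: Fe²⁺(aq) + Zn(s) → Fe(s) + Zn²⁺(aq); Q = [Zn²⁺]^1/[Fe²⁺]^1.
From E = E° − (0.0592/n) log Q: log Q = (E° − E)·n/0.0592 = (+0.32 − (+0.312))·2/0.0592 = 0.2703.
So 1·log[Fe²⁺] = 1·log(0.85) − log Q = -0.0706 − (0.2703) = -0.3409; [Fe²⁺] = 10^(-0.3409) ≈ 0.46 M.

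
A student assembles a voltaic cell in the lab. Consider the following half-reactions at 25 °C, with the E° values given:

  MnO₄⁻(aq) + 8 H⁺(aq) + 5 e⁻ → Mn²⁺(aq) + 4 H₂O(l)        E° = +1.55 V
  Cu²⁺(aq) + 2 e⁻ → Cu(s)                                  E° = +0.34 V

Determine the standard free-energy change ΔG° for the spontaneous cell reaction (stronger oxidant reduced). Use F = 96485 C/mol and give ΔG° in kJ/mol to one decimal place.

MnO₄⁻/Mn²⁺ (E° = +1.55 V) is the cathode; Cu²⁺/Cu (E° = +0.34 V) is the anode, so E°cell = +1.21 V.
Balancing electrons gives n = 10 (lcm of 5 and 2).
ΔG° = −nFE° = −(10)(96485)(+1.21) = -1,167,468 J = -1167.5 kJ/mol.

-1167.5 kJ/mol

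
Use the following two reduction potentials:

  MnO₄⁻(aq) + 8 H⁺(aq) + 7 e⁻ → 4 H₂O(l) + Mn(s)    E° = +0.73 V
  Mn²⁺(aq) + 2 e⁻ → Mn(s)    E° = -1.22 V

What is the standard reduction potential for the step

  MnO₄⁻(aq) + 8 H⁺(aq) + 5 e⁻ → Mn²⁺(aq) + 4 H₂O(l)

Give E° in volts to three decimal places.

+1.510 V

Sequential free energies add, so n₃E°₃ = n₁E°₁ + n₂E°₂.
With n₃ = 7, and the known step contributing 2×(-1.22) V, the unknown satisfies 5·E° = 7×(+0.73) − 2×(-1.22) = +7.550.
E° = +7.550 / 5 = +1.510 V.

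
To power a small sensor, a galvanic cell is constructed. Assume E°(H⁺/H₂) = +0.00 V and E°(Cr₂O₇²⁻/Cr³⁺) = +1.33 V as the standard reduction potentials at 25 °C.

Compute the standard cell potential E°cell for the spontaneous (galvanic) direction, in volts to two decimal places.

+1.33 V

The Cr₂O₇²⁻/Cr³⁺ couple has the higher reduction potential, so it is the cathode; H⁺/H₂ is oxidised at the anode.
E°cell = E°(cathode) − E°(anode) = (+1.33) − (+0.00) = +1.33 V.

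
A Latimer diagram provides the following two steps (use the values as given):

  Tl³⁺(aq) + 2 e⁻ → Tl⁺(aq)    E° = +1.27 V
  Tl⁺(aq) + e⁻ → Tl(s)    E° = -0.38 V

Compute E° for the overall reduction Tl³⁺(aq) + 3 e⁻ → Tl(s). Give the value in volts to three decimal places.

+0.720 V

Adding the free-energy changes (−nFE°) of the two steps gives −n₃FE°₃ = −n₁FE°₁ − n₂FE°₂.
E°₃ = (2×+1.27 + 1×-0.38) / 3 = (+2.160) / 3 = +0.720 V.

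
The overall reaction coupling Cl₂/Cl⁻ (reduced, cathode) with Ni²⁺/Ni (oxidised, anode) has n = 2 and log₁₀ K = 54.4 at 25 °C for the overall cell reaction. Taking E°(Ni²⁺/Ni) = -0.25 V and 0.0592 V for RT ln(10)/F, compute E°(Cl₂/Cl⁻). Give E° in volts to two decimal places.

E°cell = (0.0592/n)·log K = (0.0592/2)(54.4) = +1.610 V.
Since Cl₂/Cl⁻ is the cathode and Ni²⁺/Ni the anode, E°cell = E°(Cl₂/Cl⁻) − E°(Ni²⁺/Ni).
So E°(Cl₂/Cl⁻) = E°cell + E°(Ni²⁺/Ni) = +1.610 + (-0.25) = +1.36 V.

+1.36 V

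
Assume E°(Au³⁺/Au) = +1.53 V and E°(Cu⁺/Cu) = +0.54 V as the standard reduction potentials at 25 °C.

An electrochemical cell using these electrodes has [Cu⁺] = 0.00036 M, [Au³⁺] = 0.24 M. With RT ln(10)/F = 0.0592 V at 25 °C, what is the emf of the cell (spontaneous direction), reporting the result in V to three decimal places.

Au³⁺/Au is the cathode (higher E°), Cu⁺/Cu the anode: E°cell = +1.53 − (+0.54) = +0.99 V, n = 3.
Overall: Au³⁺(aq) + 3 Cu(s) → Au(s) + 3 Cu⁺(aq)
Q = [Cu⁺]^3 / ([Au³⁺]); log Q = -9.711.
E = E° − (0.0592/n) log Q = +0.99 − (0.0592/3)(-9.711) = +1.182 V.

+1.182 V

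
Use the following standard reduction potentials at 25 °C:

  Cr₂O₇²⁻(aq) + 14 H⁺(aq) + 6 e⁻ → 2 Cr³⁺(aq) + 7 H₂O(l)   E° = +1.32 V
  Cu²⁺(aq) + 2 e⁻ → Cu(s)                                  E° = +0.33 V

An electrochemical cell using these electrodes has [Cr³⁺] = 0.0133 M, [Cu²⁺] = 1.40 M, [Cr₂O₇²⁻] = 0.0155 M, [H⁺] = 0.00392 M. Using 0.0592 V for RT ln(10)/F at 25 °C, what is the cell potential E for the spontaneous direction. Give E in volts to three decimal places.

Cr₂O₇²⁻/Cr³⁺ is the cathode (higher E°), Cu²⁺/Cu the anode: E°cell = +1.32 − (+0.33) = +0.99 V, n = 6.
Overall: Cr₂O₇²⁻(aq) + 14 H⁺(aq) + 3 Cu(s) → 2 Cr³⁺(aq) + 7 H₂O(l) + 3 Cu²⁺(aq)
Q = [Cr³⁺]^2·[Cu²⁺]^3 / ([Cr₂O₇²⁻]·[H⁺]^14); log Q = 32.190.
E = E° − (0.0592/n) log Q = +0.99 − (0.0592/6)(32.190) = +0.672 V.

+0.672 V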